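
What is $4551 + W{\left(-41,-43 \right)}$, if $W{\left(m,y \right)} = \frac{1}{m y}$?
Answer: $\frac{8023414}{1763} \approx 4551.0$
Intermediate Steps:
$W{\left(m,y \right)} = \frac{1}{m y}$
$4551 + W{\left(-41,-43 \right)} = 4551 + \frac{1}{\left(-41\right) \left(-43\right)} = 4551 - - \frac{1}{1763} = 4551 + \frac{1}{1763} = \frac{8023414}{1763}$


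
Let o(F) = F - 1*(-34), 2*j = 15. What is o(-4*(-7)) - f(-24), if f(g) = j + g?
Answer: 157/2 ≈ 78.500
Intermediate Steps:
j = 15/2 (j = (1/2)*15 = 15/2 ≈ 7.5000)
f(g) = 15/2 + g
o(F) = 34 + F (o(F) = F + 34 = 34 + F)
o(-4*(-7)) - f(-24) = (34 - 4*(-7)) - (15/2 - 24) = (34 + 28) - 1*(-33/2) = 62 + 33/2 = 157/2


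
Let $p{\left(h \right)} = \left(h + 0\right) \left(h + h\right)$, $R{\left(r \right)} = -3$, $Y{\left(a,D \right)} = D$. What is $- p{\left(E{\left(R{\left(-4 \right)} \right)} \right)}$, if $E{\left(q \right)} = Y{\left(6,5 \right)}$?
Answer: $-50$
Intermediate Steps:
$E{\left(q \right)} = 5$
$p{\left(h \right)} = 2 h^{2}$ ($p{\left(h \right)} = h 2 h = 2 h^{2}$)
$- p{\left(E{\left(R{\left(-4 \right)} \right)} \right)} = - 2 \cdot 5^{2} = - 2 \cdot 25 = \left(-1\right) 50 = -50$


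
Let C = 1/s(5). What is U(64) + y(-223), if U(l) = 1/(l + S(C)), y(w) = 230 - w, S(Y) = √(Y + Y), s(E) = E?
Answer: 4638427/10239 - √10/20478 ≈ 453.02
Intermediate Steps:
C = ⅕ (C = 1/5 = ⅕ ≈ 0.20000)
S(Y) = √2*√Y (S(Y) = √(2*Y) = √2*√Y)
U(l) = 1/(l + √10/5) (U(l) = 1/(l + √2*√(⅕)) = 1/(l + √2*(√5/5)) = 1/(l + √10/5))
U(64) + y(-223) = 5/(√10 + 5*64) + (230 - 1*(-223)) = 5/(√10 + 320) + (230 + 223) = 5/(320 + √10) + 453 = 453 + 5/(320 + √10)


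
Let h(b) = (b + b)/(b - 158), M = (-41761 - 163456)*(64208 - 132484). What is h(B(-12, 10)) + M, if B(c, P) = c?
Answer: 1190968650832/85 ≈ 1.4011e+10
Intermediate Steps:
M = 14011395892 (M = -205217*(-68276) = 14011395892)
h(b) = 2*b/(-158 + b) (h(b) = (2*b)/(-158 + b) = 2*b/(-158 + b))
h(B(-12, 10)) + M = 2*(-12)/(-158 - 12) + 14011395892 = 2*(-12)/(-170) + 14011395892 = 2*(-12)*(-1/170) + 14011395892 = 12/85 + 14011395892 = 1190968650832/85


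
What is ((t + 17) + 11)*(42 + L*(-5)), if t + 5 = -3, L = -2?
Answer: 1040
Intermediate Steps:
t = -8 (t = -5 - 3 = -8)
((t + 17) + 11)*(42 + L*(-5)) = ((-8 + 17) + 11)*(42 - 2*(-5)) = (9 + 11)*(42 + 10) = 20*52 = 1040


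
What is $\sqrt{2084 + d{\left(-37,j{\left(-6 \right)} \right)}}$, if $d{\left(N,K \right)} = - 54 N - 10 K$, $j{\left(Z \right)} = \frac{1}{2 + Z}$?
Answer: $\frac{\sqrt{16338}}{2} \approx 63.91$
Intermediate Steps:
$\sqrt{2084 + d{\left(-37,j{\left(-6 \right)} \right)}} = \sqrt{2084 - \left(-1998 + \frac{10}{2 - 6}\right)} = \sqrt{2084 + \left(1998 - \frac{10}{-4}\right)} = \sqrt{2084 + \left(1998 - - \frac{5}{2}\right)} = \sqrt{2084 + \left(1998 + \frac{5}{2}\right)} = \sqrt{2084 + \frac{4001}{2}} = \sqrt{\frac{8169}{2}} = \frac{\sqrt{16338}}{2}$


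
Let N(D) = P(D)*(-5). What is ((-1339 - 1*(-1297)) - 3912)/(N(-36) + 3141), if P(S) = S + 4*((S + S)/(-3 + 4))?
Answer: -1318/1587 ≈ -0.83050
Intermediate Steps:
P(S) = 9*S (P(S) = S + 4*((2*S)/1) = S + 4*((2*S)*1) = S + 4*(2*S) = S + 8*S = 9*S)
N(D) = -45*D (N(D) = (9*D)*(-5) = -45*D)
((-1339 - 1*(-1297)) - 3912)/(N(-36) + 3141) = ((-1339 - 1*(-1297)) - 3912)/(-45*(-36) + 3141) = ((-1339 + 1297) - 3912)/(1620 + 3141) = (-42 - 3912)/4761 = -3954*1/4761 = -1318/1587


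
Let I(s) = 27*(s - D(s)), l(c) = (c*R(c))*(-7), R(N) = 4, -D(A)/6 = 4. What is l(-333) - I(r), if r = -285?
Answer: 16371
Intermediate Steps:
D(A) = -24 (D(A) = -6*4 = -24)
l(c) = -28*c (l(c) = (c*4)*(-7) = (4*c)*(-7) = -28*c)
I(s) = 648 + 27*s (I(s) = 27*(s - 1*(-24)) = 27*(s + 24) = 27*(24 + s) = 648 + 27*s)
l(-333) - I(r) = -28*(-333) - (648 + 27*(-285)) = 9324 - (648 - 7695) = 9324 - 1*(-7047) = 9324 + 7047 = 16371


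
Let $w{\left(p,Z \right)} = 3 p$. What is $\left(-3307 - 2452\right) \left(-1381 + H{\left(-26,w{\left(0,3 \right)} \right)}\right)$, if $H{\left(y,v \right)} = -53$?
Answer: $8258406$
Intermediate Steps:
$\left(-3307 - 2452\right) \left(-1381 + H{\left(-26,w{\left(0,3 \right)} \right)}\right) = \left(-3307 - 2452\right) \left(-1381 - 53\right) = \left(-5759\right) \left(-1434\right) = 8258406$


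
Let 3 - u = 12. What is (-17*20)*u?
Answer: 3060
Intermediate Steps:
u = -9 (u = 3 - 1*12 = 3 - 12 = -9)
(-17*20)*u = -17*20*(-9) = -340*(-9) = 3060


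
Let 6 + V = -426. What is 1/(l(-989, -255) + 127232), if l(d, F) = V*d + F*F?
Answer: 1/619505 ≈ 1.6142e-6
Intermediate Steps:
V = -432 (V = -6 - 426 = -432)
l(d, F) = F² - 432*d (l(d, F) = -432*d + F*F = -432*d + F² = F² - 432*d)
1/(l(-989, -255) + 127232) = 1/(((-255)² - 432*(-989)) + 127232) = 1/((65025 + 427248) + 127232) = 1/(492273 + 127232) = 1/619505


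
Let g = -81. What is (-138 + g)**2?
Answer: 47961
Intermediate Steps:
(-138 + g)**2 = (-138 - 81)**2 = (-219)**2 = 47961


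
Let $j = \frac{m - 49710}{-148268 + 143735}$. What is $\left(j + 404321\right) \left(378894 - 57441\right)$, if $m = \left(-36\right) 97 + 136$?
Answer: $\frac{196390655877009}{1511} \approx 1.2997 \cdot 10^{11}$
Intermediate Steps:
$m = -3356$ ($m = -3492 + 136 = -3356$)
$j = \frac{53066}{4533}$ ($j = \frac{-3356 - 49710}{-148268 + 143735} = - \frac{53066}{-4533} = \left(-53066\right) \left(- \frac{1}{4533}\right) = \frac{53066}{4533} \approx 11.707$)
$\left(j + 404321\right) \left(378894 - 57441\right) = \left(\frac{53066}{4533} + 404321\right) \left(378894 - 57441\right) = \frac{1832840159}{4533} \cdot 321453 = \frac{196390655877009}{1511}$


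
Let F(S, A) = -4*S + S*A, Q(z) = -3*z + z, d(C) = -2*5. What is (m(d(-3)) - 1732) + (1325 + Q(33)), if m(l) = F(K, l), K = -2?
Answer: -445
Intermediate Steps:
d(C) = -10
Q(z) = -2*z
F(S, A) = -4*S + A*S
m(l) = 8 - 2*l (m(l) = -2*(-4 + l) = 8 - 2*l)
(m(d(-3)) - 1732) + (1325 + Q(33)) = ((8 - 2*(-10)) - 1732) + (1325 - 2*33) = ((8 + 20) - 1732) + (1325 - 66) = (28 - 1732) + 1259 = -1704 + 1259 = -445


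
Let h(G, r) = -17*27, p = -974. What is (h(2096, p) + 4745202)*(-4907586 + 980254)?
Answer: -18634181015676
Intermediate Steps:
h(G, r) = -459
(h(2096, p) + 4745202)*(-4907586 + 980254) = (-459 + 4745202)*(-4907586 + 980254) = 4744743*(-3927332) = -18634181015676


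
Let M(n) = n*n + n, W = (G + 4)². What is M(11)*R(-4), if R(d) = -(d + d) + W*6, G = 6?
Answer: 80256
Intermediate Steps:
W = 100 (W = (6 + 4)² = 10² = 100)
M(n) = n + n² (M(n) = n² + n = n + n²)
R(d) = 600 - 2*d (R(d) = -(d + d) + 100*6 = -2*d + 600 = 600 - 2*d)
M(11)*R(-4) = (11*(1 + 11))*(600 - 2*(-4)) = (11*12)*(600 + 8) = 132*608 = 80256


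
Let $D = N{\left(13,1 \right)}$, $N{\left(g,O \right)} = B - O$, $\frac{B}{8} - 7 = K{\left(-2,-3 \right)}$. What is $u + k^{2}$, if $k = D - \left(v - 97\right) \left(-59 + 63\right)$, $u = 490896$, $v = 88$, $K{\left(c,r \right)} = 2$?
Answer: $502345$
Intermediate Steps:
$B = 72$ ($B = 56 + 8 \cdot 2 = 56 + 16 = 72$)
$N{\left(g,O \right)} = 72 - O$
$D = 71$ ($D = 72 - 1 = 71$)
$k = 107$ ($k = 71 - \left(88 - 97\right) \left(-59 + 63\right) = 71 - \left(-9\right) 4 = 71 - -36 = 71 + 36 = 107$)
$u + k^{2} = 490896 + 107^{2} = 490896 + 11449 = 502345$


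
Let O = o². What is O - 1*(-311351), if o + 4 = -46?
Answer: 313851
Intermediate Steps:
o = -50 (o = -4 - 46 = -50)
O = 2500 (O = (-50)² = 2500)
O - 1*(-311351) = 2500 - 1*(-311351) = 2500 + 311351 = 313851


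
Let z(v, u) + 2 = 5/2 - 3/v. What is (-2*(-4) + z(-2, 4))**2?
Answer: 100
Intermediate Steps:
z(v, u) = 1/2 - 3/v (z(v, u) = -2 + (5/2 - 3/v) = 1/2 - 3/v)
(-2*(-4) + z(-2, 4))**2 = (-2*(-4) + (1/2)*(-6 - 2)/(-2))**2 = (8 + (1/2)*(-1/2)*(-8))**2 = (8 + 2)**2 = 10**2 = 100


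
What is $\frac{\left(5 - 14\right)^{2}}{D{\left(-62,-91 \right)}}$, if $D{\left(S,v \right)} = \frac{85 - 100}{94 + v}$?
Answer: $- \frac{81}{5} \approx -16.2$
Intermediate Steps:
$D{\left(S,v \right)} = - \frac{15}{94 + v}$
$\frac{\left(5 - 14\right)^{2}}{D{\left(-62,-91 \right)}} = \frac{\left(5 - 14\right)^{2}}{\left(-15\right) \frac{1}{94 - 91}} = \frac{\left(-9\right)^{2}}{\left(-15\right) \frac{1}{3}} = \frac{81}{\left(-15\right) \frac{1}{3}} = \frac{81}{-5} = 81 \left(- \frac{1}{5}\right) = - \frac{81}{5}$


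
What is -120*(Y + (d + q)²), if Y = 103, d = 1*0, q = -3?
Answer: -13440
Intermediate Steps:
d = 0
-120*(Y + (d + q)²) = -120*(103 + (0 - 3)²) = -120*(103 + (-3)²) = -120*(103 + 9) = -120*112 = -13440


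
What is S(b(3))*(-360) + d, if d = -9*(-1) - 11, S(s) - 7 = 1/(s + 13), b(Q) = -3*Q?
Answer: -2612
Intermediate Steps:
S(s) = 7 + 1/(13 + s) (S(s) = 7 + 1/(s + 13) = 7 + 1/(13 + s))
d = -2 (d = 9 - 11 = -2)
S(b(3))*(-360) + d = ((92 + 7*(-3*3))/(13 - 3*3))*(-360) - 2 = ((92 + 7*(-9))/(13 - 9))*(-360) - 2 = ((92 - 63)/4)*(-360) - 2 = ((1/4)*29)*(-360) - 2 = (29/4)*(-360) - 2 = -2610 - 2 = -2612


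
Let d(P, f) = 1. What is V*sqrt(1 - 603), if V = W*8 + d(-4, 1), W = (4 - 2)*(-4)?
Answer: -63*I*sqrt(602) ≈ -1545.7*I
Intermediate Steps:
W = -8 (W = 2*(-4) = -8)
V = -63 (V = -8*8 + 1 = -64 + 1 = -63)
V*sqrt(1 - 603) = -63*sqrt(1 - 603) = -63*I*sqrt(602)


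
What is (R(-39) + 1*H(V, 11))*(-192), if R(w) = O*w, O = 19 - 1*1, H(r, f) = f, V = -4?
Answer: 132672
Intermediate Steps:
O = 18 (O = 19 - 1 = 18)
R(w) = 18*w
(R(-39) + 1*H(V, 11))*(-192) = (18*(-39) + 1*11)*(-192) = (-702 + 11)*(-192) = -691*(-192) = 132672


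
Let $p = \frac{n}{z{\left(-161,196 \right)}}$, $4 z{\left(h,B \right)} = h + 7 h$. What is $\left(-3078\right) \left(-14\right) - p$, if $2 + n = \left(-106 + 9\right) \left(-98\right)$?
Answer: $\frac{6942564}{161} \approx 43122.0$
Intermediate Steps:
$z{\left(h,B \right)} = 2 h$ ($z{\left(h,B \right)} = \frac{h + 7 h}{4} = \frac{8 h}{4} = 2 h$)
$n = 9504$ ($n = -2 + \left(-106 + 9\right) \left(-98\right) = -2 - -9506 = -2 + 9506 = 9504$)
$p = - \frac{4752}{161}$ ($p = \frac{9504}{2 \left(-161\right)} = \frac{9504}{-322} = 9504 \left(- \frac{1}{322}\right) = - \frac{4752}{161} \approx -29.516$)
$\left(-3078\right) \left(-14\right) - p = \left(-3078\right) \left(-14\right) - - \frac{4752}{161} = 43092 + \frac{4752}{161} = \frac{6942564}{161}$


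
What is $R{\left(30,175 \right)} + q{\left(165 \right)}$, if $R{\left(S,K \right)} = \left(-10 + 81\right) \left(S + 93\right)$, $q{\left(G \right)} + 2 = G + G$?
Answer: $9061$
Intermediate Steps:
$q{\left(G \right)} = -2 + 2 G$ ($q{\left(G \right)} = -2 + \left(G + G\right) = -2 + 2 G$)
$R{\left(S,K \right)} = 6603 + 71 S$ ($R{\left(S,K \right)} = 71 \left(93 + S\right) = 6603 + 71 S$)
$R{\left(30,175 \right)} + q{\left(165 \right)} = \left(6603 + 71 \cdot 30\right) + \left(-2 + 2 \cdot 165\right) = \left(6603 + 2130\right) + \left(-2 + 330\right) = 8733 + 328 = 9061$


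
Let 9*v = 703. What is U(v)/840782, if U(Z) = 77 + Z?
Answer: 698/3783519 ≈ 0.00018448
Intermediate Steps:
v = 703/9 (v = (⅑)*703 = 703/9 ≈ 78.111)
U(v)/840782 = (77 + 703/9)/840782 = (1396/9)*(1/840782) = 698/3783519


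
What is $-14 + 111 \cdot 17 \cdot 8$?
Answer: $15082$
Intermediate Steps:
$-14 + 111 \cdot 17 \cdot 8 = -14 + 111 \cdot 136 = -14 + 15096 = 15082$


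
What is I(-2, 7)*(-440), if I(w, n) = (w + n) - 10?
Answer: 2200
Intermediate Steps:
I(w, n) = -10 + n + w (I(w, n) = (n + w) - 10 = -10 + n + w)
I(-2, 7)*(-440) = (-10 + 7 - 2)*(-440) = -5*(-440) = 2200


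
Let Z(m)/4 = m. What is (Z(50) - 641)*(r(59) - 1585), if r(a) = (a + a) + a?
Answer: 620928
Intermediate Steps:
Z(m) = 4*m
r(a) = 3*a (r(a) = 2*a + a = 3*a)
(Z(50) - 641)*(r(59) - 1585) = (4*50 - 641)*(3*59 - 1585) = (200 - 641)*(177 - 1585) = -441*(-1408) = 620928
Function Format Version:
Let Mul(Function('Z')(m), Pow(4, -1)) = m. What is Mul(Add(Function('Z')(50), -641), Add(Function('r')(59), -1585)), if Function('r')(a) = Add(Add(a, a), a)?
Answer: 620928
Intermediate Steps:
Function('Z')(m) = Mul(4, m)
Function('r')(a) = Mul(3, a) (Function('r')(a) = Add(Mul(2, a), a) = Mul(3, a))
Mul(Add(Function('Z')(50), -641), Add(Function('r')(59), -1585)) = Mul(Add(Mul(4, 50), -641), Add(Mul(3, 59), -1585)) = Mul(Add(200, -641), Add(177, -1585)) = Mul(-441, -1408) = 620928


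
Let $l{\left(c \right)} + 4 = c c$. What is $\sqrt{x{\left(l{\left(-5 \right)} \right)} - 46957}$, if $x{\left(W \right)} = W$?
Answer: $2 i \sqrt{11734} \approx 216.65 i$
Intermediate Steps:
$l{\left(c \right)} = -4 + c^{2}$ ($l{\left(c \right)} = -4 + c c = -4 + c^{2}$)
$\sqrt{x{\left(l{\left(-5 \right)} \right)} - 46957} = \sqrt{\left(-4 + \left(-5\right)^{2}\right) - 46957} = \sqrt{\left(-4 + 25\right) - 46957} = \sqrt{21 - 46957} = \sqrt{-46936} = 2 i \sqrt{11734}$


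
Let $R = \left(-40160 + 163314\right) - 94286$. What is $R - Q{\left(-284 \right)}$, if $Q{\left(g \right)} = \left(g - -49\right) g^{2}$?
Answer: $18983028$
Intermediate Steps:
$Q{\left(g \right)} = g^{2} \left(49 + g\right)$ ($Q{\left(g \right)} = \left(g + 49\right) g^{2} = \left(49 + g\right) g^{2} = g^{2} \left(49 + g\right)$)
$R = 28868$ ($R = 123154 - 94286 = 28868$)
$R - Q{\left(-284 \right)} = 28868 - \left(-284\right)^{2} \left(49 - 284\right) = 28868 - 80656 \left(-235\right) = 28868 - -18954160 = 28868 + 18954160 = 18983028$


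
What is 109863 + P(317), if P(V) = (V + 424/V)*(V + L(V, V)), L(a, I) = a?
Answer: 311689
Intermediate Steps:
P(V) = 2*V*(V + 424/V) (P(V) = (V + 424/V)*(V + V) = (V + 424/V)*(2*V) = 2*V*(V + 424/V))
109863 + P(317) = 109863 + (848 + 2*317**2) = 109863 + (848 + 2*100489) = 109863 + (848 + 200978) = 109863 + 201826 = 311689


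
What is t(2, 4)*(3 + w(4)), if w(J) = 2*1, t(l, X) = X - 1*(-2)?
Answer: 30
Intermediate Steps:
t(l, X) = 2 + X (t(l, X) = X + 2 = 2 + X)
w(J) = 2
t(2, 4)*(3 + w(4)) = (2 + 4)*(3 + 2) = 6*5 = 30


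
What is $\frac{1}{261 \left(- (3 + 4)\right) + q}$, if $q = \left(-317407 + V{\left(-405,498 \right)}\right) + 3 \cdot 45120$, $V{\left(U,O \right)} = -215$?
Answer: $- \frac{1}{184089} \approx -5.4322 \cdot 10^{-6}$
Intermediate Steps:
$q = -182262$ ($q = \left(-317407 - 215\right) + 3 \cdot 45120 = -317622 + 135360 = -182262$)
$\frac{1}{261 \left(- (3 + 4)\right) + q} = \frac{1}{261 \left(- (3 + 4)\right) - 182262} = \frac{1}{261 \left(\left(-1\right) 7\right) - 182262} = \frac{1}{261 \left(-7\right) - 182262} = \frac{1}{-1827 - 182262} = \frac{1}{-184089} = - \frac{1}{184089}$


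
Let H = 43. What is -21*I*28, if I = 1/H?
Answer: -588/43 ≈ -13.674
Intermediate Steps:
I = 1/43 ≈ 0.023256
-21*I*28 = -21*1/43*28 = -21/43*28 = -588/43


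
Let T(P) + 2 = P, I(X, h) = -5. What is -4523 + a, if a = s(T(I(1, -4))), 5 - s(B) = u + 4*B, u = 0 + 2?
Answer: -4492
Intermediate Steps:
T(P) = -2 + P
u = 2
s(B) = 3 - 4*B (s(B) = 5 - (2 + 4*B) = 5 + (-2 - 4*B) = 3 - 4*B)
a = 31 (a = 3 - 4*(-2 - 5) = 3 - 4*(-7) = 3 + 28 = 31)
-4523 + a = -4523 + 31 = -4492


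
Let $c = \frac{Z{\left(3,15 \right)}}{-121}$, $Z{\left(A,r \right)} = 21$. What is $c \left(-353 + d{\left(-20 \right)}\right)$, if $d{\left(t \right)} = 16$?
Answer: $\frac{7077}{121} \approx 58.488$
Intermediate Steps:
$c = - \frac{21}{121}$ ($c = \frac{21}{-121} = 21 \left(- \frac{1}{121}\right) = - \frac{21}{121} \approx -0.17355$)
$c \left(-353 + d{\left(-20 \right)}\right) = - \frac{21 \left(-353 + 16\right)}{121} = \left(- \frac{21}{121}\right) \left(-337\right) = \frac{7077}{121}$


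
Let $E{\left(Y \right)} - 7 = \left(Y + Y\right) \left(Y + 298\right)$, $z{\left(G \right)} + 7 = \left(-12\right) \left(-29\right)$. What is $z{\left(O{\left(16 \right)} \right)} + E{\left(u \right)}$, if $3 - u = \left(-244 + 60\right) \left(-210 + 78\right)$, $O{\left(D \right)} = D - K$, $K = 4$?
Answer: $1165048938$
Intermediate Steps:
$O{\left(D \right)} = -4 + D$ ($O{\left(D \right)} = D - 4 = -4 + D$)
$z{\left(G \right)} = 341$ ($z{\left(G \right)} = -7 - -348 = -7 + 348 = 341$)
$u = -24285$ ($u = 3 - \left(-244 + 60\right) \left(-210 + 78\right) = 3 - \left(-184\right) \left(-132\right) = 3 - 24288 = -24285$)
$E{\left(Y \right)} = 7 + 2 Y \left(298 + Y\right)$ ($E{\left(Y \right)} = 7 + \left(Y + Y\right) \left(Y + 298\right) = 7 + 2 Y \left(298 + Y\right)$)
$z{\left(O{\left(16 \right)} \right)} + E{\left(u \right)} = 341 + \left(7 + 2 \left(-24285\right)^{2} + 596 \left(-24285\right)\right) = 341 + \left(7 + 2 \cdot 589761225 - 14473860\right) = 341 + \left(7 + 1179522450 - 14473860\right) = 341 + 1165048597 = 1165048938$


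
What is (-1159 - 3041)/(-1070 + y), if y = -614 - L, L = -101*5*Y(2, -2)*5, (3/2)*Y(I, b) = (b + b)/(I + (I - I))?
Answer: 1575/1894 ≈ 0.83157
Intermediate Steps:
Y(I, b) = 4*b/(3*I) (Y(I, b) = 2*((b + b)/(I + (I - I)))/3 = 2*((2*b)/(I + 0))/3 = 2*((2*b)/I)/3 = 2*(2*b/I)/3 = 4*b/(3*I))
L = 10100/3 (L = -101*5*((4/3)*(-2)/2)*5 = -101*5*((4/3)*(-2)*(½))*5 = -101*5*(-4/3)*5 = -(-2020)*5/3 = -101*(-100/3) = 10100/3 ≈ 3366.7)
y = -11942/3 (y = -614 - 1*10100/3 = -614 - 10100/3 = -11942/3 ≈ -3980.7)
(-1159 - 3041)/(-1070 + y) = (-1159 - 3041)/(-1070 - 11942/3) = -4200/(-15152/3) = -4200*(-3/15152) = 1575/1894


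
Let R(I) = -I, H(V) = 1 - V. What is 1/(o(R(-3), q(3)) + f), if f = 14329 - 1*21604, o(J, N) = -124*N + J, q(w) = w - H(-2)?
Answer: -1/7272 ≈ -0.00013751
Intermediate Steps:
q(w) = -3 + w (q(w) = w - (1 - 1*(-2)) = w - (1 + 2) = w - 1*3 = w - 3 = -3 + w)
o(J, N) = J - 124*N
f = -7275 (f = 14329 - 21604 = -7275)
1/(o(R(-3), q(3)) + f) = 1/((-1*(-3) - 124*(-3 + 3)) - 7275) = 1/((3 - 124*0) - 7275) = 1/((3 + 0) - 7275) = 1/(3 - 7275) = 1/(-7272) = -1/7272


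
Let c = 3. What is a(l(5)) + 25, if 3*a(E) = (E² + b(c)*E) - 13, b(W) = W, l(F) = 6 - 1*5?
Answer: 22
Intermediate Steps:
l(F) = 1 (l(F) = 6 - 5 = 1)
a(E) = -13/3 + E + E²/3 (a(E) = ((E² + 3*E) - 13)/3 = (-13 + E² + 3*E)/3 = -13/3 + E + E²/3)
a(l(5)) + 25 = (-13/3 + 1 + (⅓)*1²) + 25 = (-13/3 + 1 + (⅓)*1) + 25 = (-13/3 + 1 + ⅓) + 25 = -3 + 25 = 22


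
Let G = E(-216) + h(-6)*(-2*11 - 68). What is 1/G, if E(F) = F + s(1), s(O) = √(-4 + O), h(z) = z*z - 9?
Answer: -882/2333773 - I*√3/7001319 ≈ -0.00037793 - 2.4739e-7*I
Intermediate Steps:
h(z) = -9 + z² (h(z) = z² - 9 = -9 + z²)
E(F) = F + I*√3 (E(F) = F + √(-4 + 1) = F + √(-3) = F + I*√3)
G = -2646 + I*√3 (G = (-216 + I*√3) + (-9 + (-6)²)*(-2*11 - 68) = (-216 + I*√3) + (-9 + 36)*(-22 - 68) = (-216 + I*√3) + 27*(-90) = (-216 + I*√3) - 2430 = -2646 + I*√3 ≈ -2646.0 + 1.732*I)
1/G = 1/(-2646 + I*√3)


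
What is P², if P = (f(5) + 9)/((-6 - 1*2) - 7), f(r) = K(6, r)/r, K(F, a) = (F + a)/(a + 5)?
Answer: 212521/562500 ≈ 0.37782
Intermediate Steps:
K(F, a) = (F + a)/(5 + a)
f(r) = (6 + r)/(r*(5 + r)) (f(r) = ((6 + r)/(5 + r))/r = (6 + r)/(r*(5 + r)))
P = -461/750 (P = ((6 + 5)/(5*(5 + 5)) + 9)/((-6 - 1*2) - 7) = ((⅕)*11/10 + 9)/((-6 - 2) - 7) = ((⅕)*(⅒)*11 + 9)/(-8 - 7) = (11/50 + 9)/(-15) = (461/50)*(-1/15) = -461/750 ≈ -0.61467)
P² = (-461/750)² = 212521/562500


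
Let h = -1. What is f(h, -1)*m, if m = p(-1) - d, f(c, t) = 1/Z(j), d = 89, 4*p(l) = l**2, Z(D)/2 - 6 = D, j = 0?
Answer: -355/48 ≈ -7.3958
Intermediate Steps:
Z(D) = 12 + 2*D
p(l) = l**2/4
f(c, t) = 1/12 (f(c, t) = 1/(12 + 2*0) = 1/(12 + 0) = 1/12)
m = -355/4 (m = (1/4)*(-1)**2 - 1*89 = (1/4)*1 - 89 = 1/4 - 89 = -355/4 ≈ -88.750)
f(h, -1)*m = (1/12)*(-355/4) = -355/48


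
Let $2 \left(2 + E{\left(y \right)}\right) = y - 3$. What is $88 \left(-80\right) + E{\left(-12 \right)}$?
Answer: $- \frac{14099}{2} \approx -7049.5$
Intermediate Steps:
$E{\left(y \right)} = - \frac{7}{2} + \frac{y}{2}$ ($E{\left(y \right)} = -2 + \frac{y - 3}{2} = -2 + \frac{-3 + y}{2} = -2 + \left(- \frac{3}{2} + \frac{y}{2}\right) = - \frac{7}{2} + \frac{y}{2}$)
$88 \left(-80\right) + E{\left(-12 \right)} = 88 \left(-80\right) + \left(- \frac{7}{2} + \frac{1}{2} \left(-12\right)\right) = -7040 - \frac{19}{2} = - \frac{14099}{2}$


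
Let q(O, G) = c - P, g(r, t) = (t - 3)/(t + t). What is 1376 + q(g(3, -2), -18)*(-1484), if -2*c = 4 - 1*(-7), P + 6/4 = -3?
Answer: 2860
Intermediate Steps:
P = -9/2 (P = -3/2 - 3 = -9/2 ≈ -4.5000)
c = -11/2 (c = -(4 - 1*(-7))/2 = -(4 + 7)/2 = -½*11 = -11/2 ≈ -5.5000)
g(r, t) = (-3 + t)/(2*t) (g(r, t) = (-3 + t)/((2*t)) = (-3 + t)*(1/(2*t)) = (-3 + t)/(2*t))
q(O, G) = -1 (q(O, G) = -11/2 - 1*(-9/2) = -11/2 + 9/2 = -1)
1376 + q(g(3, -2), -18)*(-1484) = 1376 - 1*(-1484) = 1376 + 1484 = 2860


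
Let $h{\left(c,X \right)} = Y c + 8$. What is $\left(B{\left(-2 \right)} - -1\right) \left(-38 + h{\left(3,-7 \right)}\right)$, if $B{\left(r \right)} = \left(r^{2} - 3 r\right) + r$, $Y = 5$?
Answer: $-135$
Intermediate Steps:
$h{\left(c,X \right)} = 8 + 5 c$ ($h{\left(c,X \right)} = 5 c + 8 = 8 + 5 c$)
$B{\left(r \right)} = r^{2} - 2 r$
$\left(B{\left(-2 \right)} - -1\right) \left(-38 + h{\left(3,-7 \right)}\right) = \left(- 2 \left(-2 - 2\right) - -1\right) \left(-38 + \left(8 + 5 \cdot 3\right)\right) = \left(\left(-2\right) \left(-4\right) + 1\right) \left(-38 + \left(8 + 15\right)\right) = \left(8 + 1\right) \left(-38 + 23\right) = 9 \left(-15\right) = -135$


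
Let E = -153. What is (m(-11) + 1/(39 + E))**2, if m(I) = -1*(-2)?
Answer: 51529/12996 ≈ 3.9650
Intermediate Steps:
m(I) = 2
(m(-11) + 1/(39 + E))**2 = (2 + 1/(39 - 153))**2 = (2 + 1/(-114))**2 = (2 - 1/114)**2 = (227/114)**2 = 51529/12996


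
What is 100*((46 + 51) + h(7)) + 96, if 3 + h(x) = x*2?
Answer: 10896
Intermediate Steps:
h(x) = -3 + 2*x (h(x) = -3 + x*2 = -3 + 2*x)
100*((46 + 51) + h(7)) + 96 = 100*((46 + 51) + (-3 + 2*7)) + 96 = 100*(97 + (-3 + 14)) + 96 = 100*(97 + 11) + 96 = 100*108 + 96 = 10800 + 96 = 10896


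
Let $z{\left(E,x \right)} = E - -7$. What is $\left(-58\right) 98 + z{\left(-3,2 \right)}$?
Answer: $-5680$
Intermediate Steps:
$z{\left(E,x \right)} = 7 + E$ ($z{\left(E,x \right)} = E + \left(-4 + 11\right) = E + 7 = 7 + E$)
$\left(-58\right) 98 + z{\left(-3,2 \right)} = \left(-58\right) 98 + \left(7 - 3\right) = -5684 + 4 = -5680$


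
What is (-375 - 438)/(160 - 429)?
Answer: 813/269 ≈ 3.0223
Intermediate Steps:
(-375 - 438)/(160 - 429) = -813/(-269) = -813*(-1/269) = 813/269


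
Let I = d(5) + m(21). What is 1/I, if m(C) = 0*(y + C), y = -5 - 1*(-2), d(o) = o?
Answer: ⅕ ≈ 0.20000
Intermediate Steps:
y = -3 (y = -5 + 2 = -3)
m(C) = 0 (m(C) = 0*(-3 + C) = 0)
I = 5 (I = 5 + 0 = 5)
1/I = 1/5 = ⅕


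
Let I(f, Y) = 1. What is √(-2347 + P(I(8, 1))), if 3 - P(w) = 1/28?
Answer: I*√459431/14 ≈ 48.415*I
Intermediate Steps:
P(w) = 83/28 (P(w) = 3 - 1/28 = 83/28)
√(-2347 + P(I(8, 1))) = √(-2347 + 83/28) = √(-65633/28) = I*√459431/14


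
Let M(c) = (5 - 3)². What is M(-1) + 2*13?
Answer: 30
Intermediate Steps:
M(c) = 4 (M(c) = 2² = 4)
M(-1) + 2*13 = 4 + 2*13 = 4 + 26 = 30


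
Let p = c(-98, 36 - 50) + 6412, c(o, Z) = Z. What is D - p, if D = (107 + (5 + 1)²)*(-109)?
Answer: -21985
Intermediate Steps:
D = -15587 (D = (107 + 6²)*(-109) = (107 + 36)*(-109) = 143*(-109) = -15587)
p = 6398 (p = (36 - 50) + 6412 = -14 + 6412 = 6398)
D - p = -15587 - 1*6398 = -15587 - 6398 = -21985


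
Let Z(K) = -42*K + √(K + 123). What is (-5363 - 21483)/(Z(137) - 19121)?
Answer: 133558850/123753073 + 53692*√65/618765365 ≈ 1.0799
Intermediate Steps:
Z(K) = √(123 + K) - 42*K (Z(K) = -42*K + √(123 + K) = √(123 + K) - 42*K)
(-5363 - 21483)/(Z(137) - 19121) = (-5363 - 21483)/((√(123 + 137) - 42*137) - 19121) = -26846/((√260 - 5754) - 19121) = -26846/((2*√65 - 5754) - 19121) = -26846/((-5754 + 2*√65) - 19121) = -26846/(-24875 + 2*√65)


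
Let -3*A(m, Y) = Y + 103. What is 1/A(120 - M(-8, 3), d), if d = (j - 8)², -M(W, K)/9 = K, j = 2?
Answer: -3/139 ≈ -0.021583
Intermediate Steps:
M(W, K) = -9*K
d = 36 (d = (2 - 8)² = (-6)² = 36)
A(m, Y) = -103/3 - Y/3 (A(m, Y) = -(Y + 103)/3 = -(103 + Y)/3 = -103/3 - Y/3)
1/A(120 - M(-8, 3), d) = 1/(-103/3 - ⅓*36) = 1/(-103/3 - 12) = 1/(-139/3) = -3/139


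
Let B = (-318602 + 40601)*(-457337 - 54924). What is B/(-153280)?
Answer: -142409070261/153280 ≈ -9.2908e+5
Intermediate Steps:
B = 142409070261 (B = -278001*(-512261) = 142409070261)
B/(-153280) = 142409070261/(-153280) = 142409070261*(-1/153280) = -142409070261/153280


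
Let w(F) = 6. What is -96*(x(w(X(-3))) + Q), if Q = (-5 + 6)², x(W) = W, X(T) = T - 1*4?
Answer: -672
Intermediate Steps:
X(T) = -4 + T (X(T) = T - 4 = -4 + T)
Q = 1 (Q = 1² = 1)
-96*(x(w(X(-3))) + Q) = -96*(6 + 1) = -96*7 = -672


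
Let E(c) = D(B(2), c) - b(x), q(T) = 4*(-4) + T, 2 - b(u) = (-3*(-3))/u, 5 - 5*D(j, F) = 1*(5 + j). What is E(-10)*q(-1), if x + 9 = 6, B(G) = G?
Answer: 459/5 ≈ 91.800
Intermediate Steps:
x = -3 (x = -9 + 6 = -3)
D(j, F) = -j/5 (D(j, F) = 1 - (5 + j)/5 = 1 + (-1 - j/5) = -j/5)
b(u) = 2 - 9/u (b(u) = 2 - (-3*(-3))/u = 2 - 9/u)
q(T) = -16 + T
E(c) = -27/5 (E(c) = -⅕*2 - (2 - 9/(-3)) = -⅖ - (2 - 9*(-⅓)) = -⅖ - (2 + 3) = -⅖ - 1*5 = -⅖ - 5 = -27/5)
E(-10)*q(-1) = -27*(-16 - 1)/5 = -27/5*(-17) = 459/5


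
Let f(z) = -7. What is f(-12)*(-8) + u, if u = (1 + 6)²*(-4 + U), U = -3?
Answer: -287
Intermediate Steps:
u = -343 (u = (1 + 6)²*(-4 - 3) = 7²*(-7) = 49*(-7) = -343)
f(-12)*(-8) + u = -7*(-8) - 343 = 56 - 343 = -287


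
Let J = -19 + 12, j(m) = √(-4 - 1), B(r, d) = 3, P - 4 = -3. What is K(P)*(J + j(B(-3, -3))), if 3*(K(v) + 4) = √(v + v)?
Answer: (7 - I*√5)*(12 - √2)/3 ≈ 24.7 - 7.8902*I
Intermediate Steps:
P = 1 (P = 4 - 3 = 1)
K(v) = -4 + √2*√v/3 (K(v) = -4 + √(v + v)/3 = -4 + √(2*v)/3 = -4 + (√2*√v)/3 = -4 + √2*√v/3)
j(m) = I*√5 (j(m) = √(-5) = I*√5)
J = -7
K(P)*(J + j(B(-3, -3))) = (-4 + √2*√1/3)*(-7 + I*√5) = (-4 + (⅓)*√2*1)*(-7 + I*√5) = (-4 + √2/3)*(-7 + I*√5) = (-7 + I*√5)*(-4 + √2/3)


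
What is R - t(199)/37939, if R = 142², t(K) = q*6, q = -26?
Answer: 765002152/37939 ≈ 20164.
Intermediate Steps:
t(K) = -156 (t(K) = -26*6 = -156)
R = 20164
R - t(199)/37939 = 20164 - (-156)/37939 = 20164 - 1*(-156/37939) = 20164 + 156/37939 = 765002152/37939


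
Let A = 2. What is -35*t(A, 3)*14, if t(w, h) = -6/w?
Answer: 1470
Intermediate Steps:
-35*t(A, 3)*14 = -(-210)/2*14 = -35*(-3)*14 = 105*14 = 1470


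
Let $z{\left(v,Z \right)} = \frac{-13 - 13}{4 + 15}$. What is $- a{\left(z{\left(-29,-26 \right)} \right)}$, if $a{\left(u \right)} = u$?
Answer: $\frac{26}{19} \approx 1.3684$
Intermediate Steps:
$z{\left(v,Z \right)} = - \frac{26}{19}$
$- a{\left(z{\left(-29,-26 \right)} \right)} = \left(-1\right) \left(- \frac{26}{19}\right) = \frac{26}{19}$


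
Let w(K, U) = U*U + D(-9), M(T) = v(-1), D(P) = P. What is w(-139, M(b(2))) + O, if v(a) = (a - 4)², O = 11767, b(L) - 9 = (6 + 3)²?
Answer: 12383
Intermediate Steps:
b(L) = 90 (b(L) = 9 + (6 + 3)² = 9 + 9² = 9 + 81 = 90)
v(a) = (-4 + a)²
M(T) = 25 (M(T) = (-4 - 1)² = (-5)² = 25)
w(K, U) = -9 + U² (w(K, U) = U*U - 9 = U² - 9 = -9 + U²)
w(-139, M(b(2))) + O = (-9 + 25²) + 11767 = (-9 + 625) + 11767 = 616 + 11767 = 12383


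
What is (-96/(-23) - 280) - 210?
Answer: -11174/23 ≈ -485.83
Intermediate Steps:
(-96/(-23) - 280) - 210 = (-96*(-1/23) - 280) - 210 = (96/23 - 280) - 210 = -6344/23 - 210 = -11174/23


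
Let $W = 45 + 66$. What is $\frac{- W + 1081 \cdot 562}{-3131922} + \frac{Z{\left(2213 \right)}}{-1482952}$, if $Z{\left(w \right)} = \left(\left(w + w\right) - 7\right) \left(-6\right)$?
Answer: $- \frac{10759494439}{61111710444} \approx -0.17606$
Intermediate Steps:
$W = 111$
$Z{\left(w \right)} = 42 - 12 w$ ($Z{\left(w \right)} = \left(2 w - 7\right) \left(-6\right) = \left(-7 + 2 w\right) \left(-6\right) = 42 - 12 w$)
$\frac{- W + 1081 \cdot 562}{-3131922} + \frac{Z{\left(2213 \right)}}{-1482952} = \frac{\left(-1\right) 111 + 1081 \cdot 562}{-3131922} + \frac{42 - 26556}{-1482952} = \left(-111 + 607522\right) \left(- \frac{1}{3131922}\right) + \left(42 - 26556\right) \left(- \frac{1}{1482952}\right) = 607411 \left(- \frac{1}{3131922}\right) - - \frac{13257}{741476} = - \frac{31969}{164838} + \frac{13257}{741476} = - \frac{10759494439}{61111710444}$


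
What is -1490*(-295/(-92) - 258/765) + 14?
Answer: -9996793/2346 ≈ -4261.2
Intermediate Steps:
-1490*(-295/(-92) - 258/765) + 14 = -1490*(-295*(-1/92) - 258*1/765) + 14 = -1490*(295/92 - 86/255) + 14 = -1490*67313/23460 + 14 = -10029637/2346 + 14 = -9996793/2346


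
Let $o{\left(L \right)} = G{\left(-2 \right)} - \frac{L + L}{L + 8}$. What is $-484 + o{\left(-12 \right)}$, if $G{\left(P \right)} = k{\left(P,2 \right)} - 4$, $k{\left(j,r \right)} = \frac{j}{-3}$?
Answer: $- \frac{1480}{3} \approx -493.33$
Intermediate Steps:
$k{\left(j,r \right)} = - \frac{j}{3}$ ($k{\left(j,r \right)} = j \left(- \frac{1}{3}\right) = - \frac{j}{3}$)
$G{\left(P \right)} = -4 - \frac{P}{3}$ ($G{\left(P \right)} = - \frac{P}{3} - 4 = -4 - \frac{P}{3}$)
$o{\left(L \right)} = - \frac{10}{3} - \frac{2 L}{8 + L}$ ($o{\left(L \right)} = \left(-4 - - \frac{2}{3}\right) - \frac{L + L}{L + 8} = \left(-4 + \frac{2}{3}\right) - \frac{2 L}{8 + L} = - \frac{10}{3} - \frac{2 L}{8 + L}$)
$-484 + o{\left(-12 \right)} = -484 + \frac{16 \left(-5 - -12\right)}{3 \left(8 - 12\right)} = -484 + \frac{16 \left(-5 + 12\right)}{3 \left(-4\right)} = -484 + \frac{16}{3} \left(- \frac{1}{4}\right) 7 = -484 - \frac{28}{3} = - \frac{1480}{3}$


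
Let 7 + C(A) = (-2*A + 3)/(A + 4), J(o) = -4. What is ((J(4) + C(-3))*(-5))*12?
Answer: 120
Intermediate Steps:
C(A) = -7 + (3 - 2*A)/(4 + A) (C(A) = -7 + (-2*A + 3)/(A + 4) = -7 + (3 - 2*A)/(4 + A))
((J(4) + C(-3))*(-5))*12 = ((-4 + (-25 - 9*(-3))/(4 - 3))*(-5))*12 = ((-4 + (-25 + 27)/1)*(-5))*12 = ((-4 + 1*2)*(-5))*12 = ((-4 + 2)*(-5))*12 = -2*(-5)*12 = 10*12 = 120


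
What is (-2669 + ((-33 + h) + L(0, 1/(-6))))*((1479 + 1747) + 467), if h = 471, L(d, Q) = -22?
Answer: -8320329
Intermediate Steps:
(-2669 + ((-33 + h) + L(0, 1/(-6))))*((1479 + 1747) + 467) = (-2669 + ((-33 + 471) - 22))*((1479 + 1747) + 467) = (-2669 + (438 - 22))*(3226 + 467) = (-2669 + 416)*3693 = -2253*3693 = -8320329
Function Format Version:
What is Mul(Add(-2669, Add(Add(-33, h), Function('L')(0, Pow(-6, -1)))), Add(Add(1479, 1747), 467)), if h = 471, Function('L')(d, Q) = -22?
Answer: -8320329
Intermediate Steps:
Mul(Add(-2669, Add(Add(-33, h), Function('L')(0, Pow(-6, -1)))), Add(Add(1479, 1747), 467)) = Mul(Add(-2669, Add(Add(-33, 471), -22)), Add(Add(1479, 1747), 467)) = Mul(Add(-2669, Add(438, -22)), Add(3226, 467)) = Mul(Add(-2669, 416), 3693) = Mul(-2253, 3693) = -8320329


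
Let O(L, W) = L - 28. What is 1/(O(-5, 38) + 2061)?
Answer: 1/2028 ≈ 0.00049310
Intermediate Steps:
O(L, W) = -28 + L
1/(O(-5, 38) + 2061) = 1/((-28 - 5) + 2061) = 1/(-33 + 2061) = 1/2028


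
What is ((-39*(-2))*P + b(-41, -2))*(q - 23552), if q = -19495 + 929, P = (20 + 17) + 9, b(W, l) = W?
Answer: -149392546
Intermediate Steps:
P = 46 (P = 37 + 9 = 46)
q = -18566
((-39*(-2))*P + b(-41, -2))*(q - 23552) = (-39*(-2)*46 - 41)*(-18566 - 23552) = (78*46 - 41)*(-42118) = (3588 - 41)*(-42118) = 3547*(-42118) = -149392546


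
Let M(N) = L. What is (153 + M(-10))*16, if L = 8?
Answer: 2576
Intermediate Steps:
M(N) = 8
(153 + M(-10))*16 = (153 + 8)*16 = 161*16 = 2576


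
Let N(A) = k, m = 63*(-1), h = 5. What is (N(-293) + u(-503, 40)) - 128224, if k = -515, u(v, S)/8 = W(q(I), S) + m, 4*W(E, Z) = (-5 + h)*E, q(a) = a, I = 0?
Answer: -129243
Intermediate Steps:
W(E, Z) = 0 (W(E, Z) = ((-5 + 5)*E)/4 = (0*E)/4 = (1/4)*0 = 0)
m = -63
u(v, S) = -504 (u(v, S) = 8*(0 - 63) = 8*(-63) = -504)
N(A) = -515
(N(-293) + u(-503, 40)) - 128224 = (-515 - 504) - 128224 = -1019 - 128224 = -129243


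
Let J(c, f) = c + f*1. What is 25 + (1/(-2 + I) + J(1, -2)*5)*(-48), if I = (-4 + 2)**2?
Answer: 241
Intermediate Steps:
I = 4 (I = (-2)**2 = 4)
J(c, f) = c + f
25 + (1/(-2 + I) + J(1, -2)*5)*(-48) = 25 + (1/(-2 + 4) + (1 - 2)*5)*(-48) = 25 + (1/2 - 1*5)*(-48) = 25 + (1/2 - 5)*(-48) = 25 - 9/2*(-48) = 25 + 216 = 241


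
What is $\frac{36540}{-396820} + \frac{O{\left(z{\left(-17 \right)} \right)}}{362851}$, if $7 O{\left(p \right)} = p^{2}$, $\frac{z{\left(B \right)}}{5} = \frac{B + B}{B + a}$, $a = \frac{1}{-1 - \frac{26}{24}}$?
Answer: $- \frac{885833541241891}{9623937531975053} \approx -0.092045$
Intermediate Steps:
$a = - \frac{12}{25}$ ($a = \frac{1}{-1 - \frac{13}{12}} = \frac{1}{- \frac{25}{12}} = - \frac{12}{25} \approx -0.48$)
$z{\left(B \right)} = \frac{10 B}{- \frac{12}{25} + B}$ ($z{\left(B \right)} = 5 \frac{B + B}{B - \frac{12}{25}} = 5 \frac{2 B}{- \frac{12}{25} + B} = \frac{10 B}{- \frac{12}{25} + B}$)
$O{\left(p \right)} = \frac{p^{2}}{7}$
$\frac{36540}{-396820} + \frac{O{\left(z{\left(-17 \right)} \right)}}{362851} = \frac{36540}{-396820} + \frac{\frac{1}{7} \left(250 \left(-17\right) \frac{1}{-12 + 25 \left(-17\right)}\right)^{2}}{362851} = 36540 \left(- \frac{1}{396820}\right) + \frac{\left(250 \left(-17\right) \frac{1}{-12 - 425}\right)^{2}}{7} \cdot \frac{1}{362851} = - \frac{1827}{19841} + \frac{\left(250 \left(-17\right) \frac{1}{-437}\right)^{2}}{7} \cdot \frac{1}{362851} = - \frac{1827}{19841} + \frac{\left(250 \left(-17\right) \left(- \frac{1}{437}\right)\right)^{2}}{7} \cdot \frac{1}{362851} = - \frac{1827}{19841} + \frac{\left(\frac{4250}{437}\right)^{2}}{7} \cdot \frac{1}{362851} = - \frac{1827}{19841} + \frac{1}{7} \cdot \frac{18062500}{190969} \cdot \frac{1}{362851} = - \frac{1827}{19841} + \frac{18062500}{1336783} \cdot \frac{1}{362851} = - \frac{1827}{19841} + \frac{18062500}{485053048333} = - \frac{885833541241891}{9623937531975053}$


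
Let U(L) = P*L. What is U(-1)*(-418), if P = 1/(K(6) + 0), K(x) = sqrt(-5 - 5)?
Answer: -209*I*sqrt(10)/5 ≈ -132.18*I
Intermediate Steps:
K(x) = I*sqrt(10) (K(x) = sqrt(-10) = I*sqrt(10))
P = -I*sqrt(10)/10 (P = 1/(I*sqrt(10) + 0) = 1/(I*sqrt(10)) = -I*sqrt(10)/10 ≈ -0.31623*I)
U(L) = -I*L*sqrt(10)/10 (U(L) = (-I*sqrt(10)/10)*L = -I*L*sqrt(10)/10)
U(-1)*(-418) = -1/10*I*(-1)*sqrt(10)*(-418) = (I*sqrt(10)/10)*(-418) = -209*I*sqrt(10)/5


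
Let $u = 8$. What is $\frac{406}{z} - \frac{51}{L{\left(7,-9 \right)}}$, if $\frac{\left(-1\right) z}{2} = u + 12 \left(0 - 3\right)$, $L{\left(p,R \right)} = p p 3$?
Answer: $\frac{1353}{196} \approx 6.9031$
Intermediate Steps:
$L{\left(p,R \right)} = 3 p^{2}$ ($L{\left(p,R \right)} = p^{2} \cdot 3 = 3 p^{2}$)
$z = 56$ ($z = - 2 \left(8 + 12 \left(0 - 3\right)\right) = - 2 \left(8 + 12 \left(-3\right)\right) = - 2 \left(8 - 36\right) = \left(-2\right) \left(-28\right) = 56$)
$\frac{406}{z} - \frac{51}{L{\left(7,-9 \right)}} = \frac{406}{56} - \frac{51}{3 \cdot 7^{2}} = 406 \cdot \frac{1}{56} - \frac{51}{3 \cdot 49} = \frac{29}{4} - \frac{51}{147} = \frac{29}{4} - \frac{17}{49} = \frac{1353}{196}$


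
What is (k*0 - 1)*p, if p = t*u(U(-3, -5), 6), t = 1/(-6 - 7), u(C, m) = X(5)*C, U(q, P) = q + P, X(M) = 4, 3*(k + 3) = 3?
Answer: -32/13 ≈ -2.4615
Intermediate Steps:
k = -2 (k = -3 + (⅓)*3 = -3 + 1 = -2)
U(q, P) = P + q
u(C, m) = 4*C
t = -1/13 (t = 1/(-13) = -1/13 ≈ -0.076923)
p = 32/13 (p = -4*(-5 - 3)/13 = -4*(-8)/13 = -1/13*(-32) = 32/13 ≈ 2.4615)
(k*0 - 1)*p = (-2*0 - 1)*(32/13) = (0 - 1)*(32/13) = -1*32/13 = -32/13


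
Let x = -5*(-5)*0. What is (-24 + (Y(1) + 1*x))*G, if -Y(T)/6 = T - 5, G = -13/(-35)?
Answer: 0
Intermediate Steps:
x = 0 (x = 25*0 = 0)
G = 13/35 (G = -13*(-1/35) = 13/35 ≈ 0.37143)
Y(T) = 30 - 6*T (Y(T) = -6*(T - 5) = -6*(-5 + T) = 30 - 6*T)
(-24 + (Y(1) + 1*x))*G = (-24 + ((30 - 6*1) + 1*0))*(13/35) = (-24 + ((30 - 6) + 0))*(13/35) = (-24 + (24 + 0))*(13/35) = (-24 + 24)*(13/35) = 0*(13/35) = 0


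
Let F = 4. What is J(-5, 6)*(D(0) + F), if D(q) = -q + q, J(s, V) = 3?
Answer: 12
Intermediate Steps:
D(q) = 0
J(-5, 6)*(D(0) + F) = 3*(0 + 4) = 3*4 = 12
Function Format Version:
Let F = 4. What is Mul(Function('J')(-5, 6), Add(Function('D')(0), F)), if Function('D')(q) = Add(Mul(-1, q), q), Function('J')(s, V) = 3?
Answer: 12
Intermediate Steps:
Function('D')(q) = 0
Mul(Function('J')(-5, 6), Add(Function('D')(0), F)) = Mul(3, Add(0, 4)) = Mul(3, 4) = 12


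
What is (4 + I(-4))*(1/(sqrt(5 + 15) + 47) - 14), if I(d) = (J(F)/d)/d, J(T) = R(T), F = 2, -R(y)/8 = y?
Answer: -91797/2189 - 6*sqrt(5)/2189 ≈ -41.942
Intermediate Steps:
R(y) = -8*y
J(T) = -8*T
I(d) = -16/d**2 (I(d) = ((-8*2)/d)/d = (-16/d)/d = -16/d**2)
(4 + I(-4))*(1/(sqrt(5 + 15) + 47) - 14) = (4 - 16/(-4)**2)*(1/(sqrt(5 + 15) + 47) - 14) = (4 - 16*1/16)*(1/(sqrt(20) + 47) - 14) = (4 - 1)*(1/(2*sqrt(5) + 47) - 14) = 3*(1/(47 + 2*sqrt(5)) - 14) = 3*(-14 + 1/(47 + 2*sqrt(5))) = -42 + 3/(47 + 2*sqrt(5))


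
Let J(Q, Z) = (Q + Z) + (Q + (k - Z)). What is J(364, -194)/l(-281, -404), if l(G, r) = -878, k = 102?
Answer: -415/439 ≈ -0.94533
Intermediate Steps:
J(Q, Z) = 102 + 2*Q (J(Q, Z) = (Q + Z) + (Q + (102 - Z)) = (Q + Z) + (102 + Q - Z) = 102 + 2*Q)
J(364, -194)/l(-281, -404) = (102 + 2*364)/(-878) = (102 + 728)*(-1/878) = 830*(-1/878) = -415/439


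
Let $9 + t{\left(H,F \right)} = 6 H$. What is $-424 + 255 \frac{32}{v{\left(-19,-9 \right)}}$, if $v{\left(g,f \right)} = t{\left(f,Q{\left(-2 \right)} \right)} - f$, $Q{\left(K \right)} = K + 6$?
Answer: $- \frac{5176}{9} \approx -575.11$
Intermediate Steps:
$Q{\left(K \right)} = 6 + K$
$t{\left(H,F \right)} = -9 + 6 H$
$v{\left(g,f \right)} = -9 + 5 f$ ($v{\left(g,f \right)} = \left(-9 + 6 f\right) - f = -9 + 5 f$)
$-424 + 255 \frac{32}{v{\left(-19,-9 \right)}} = -424 + 255 \frac{32}{-9 + 5 \left(-9\right)} = -424 + 255 \frac{32}{-9 - 45} = -424 + 255 \frac{32}{-54} = -424 + 255 \cdot 32 \left(- \frac{1}{54}\right) = -424 + 255 \left(- \frac{16}{27}\right) = -424 - \frac{1360}{9} = - \frac{5176}{9}$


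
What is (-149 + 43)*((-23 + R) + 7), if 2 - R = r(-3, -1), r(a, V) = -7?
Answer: 742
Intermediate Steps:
R = 9 (R = 2 - 1*(-7) = 2 + 7 = 9)
(-149 + 43)*((-23 + R) + 7) = (-149 + 43)*((-23 + 9) + 7) = -106*(-14 + 7) = -106*(-7) = 742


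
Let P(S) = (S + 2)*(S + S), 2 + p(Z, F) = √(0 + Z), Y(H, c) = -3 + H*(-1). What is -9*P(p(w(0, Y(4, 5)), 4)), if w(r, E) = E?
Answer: 126 + 36*I*√7 ≈ 126.0 + 95.247*I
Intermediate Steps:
Y(H, c) = -3 - H
p(Z, F) = -2 + √Z (p(Z, F) = -2 + √(0 + Z) = -2 + √Z)
P(S) = 2*S*(2 + S) (P(S) = (2 + S)*(2*S) = 2*S*(2 + S))
-9*P(p(w(0, Y(4, 5)), 4)) = -18*(-2 + √(-3 - 1*4))*(2 + (-2 + √(-3 - 1*4))) = -18*(-2 + √(-3 - 4))*(2 + (-2 + √(-3 - 4))) = -18*(-2 + √(-7))*(2 + (-2 + √(-7))) = -18*(-2 + I*√7)*(2 + (-2 + I*√7)) = -18*(-2 + I*√7)*I*√7 = -18*I*√7*(-2 + I*√7)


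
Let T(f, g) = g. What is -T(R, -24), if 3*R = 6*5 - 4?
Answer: 24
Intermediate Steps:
R = 26/3 (R = (6*5 - 4)/3 = (30 - 4)/3 = (⅓)*26 = 26/3 ≈ 8.6667)
-T(R, -24) = -1*(-24) = 24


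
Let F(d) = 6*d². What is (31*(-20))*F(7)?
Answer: -182280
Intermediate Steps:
(31*(-20))*F(7) = (31*(-20))*(6*7²) = -3720*49 = -620*294 = -182280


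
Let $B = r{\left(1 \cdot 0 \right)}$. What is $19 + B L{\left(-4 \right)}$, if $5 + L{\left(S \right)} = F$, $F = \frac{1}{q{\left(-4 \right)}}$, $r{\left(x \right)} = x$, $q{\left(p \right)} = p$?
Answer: $19$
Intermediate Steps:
$B = 0$ ($B = 1 \cdot 0 = 0$)
$F = - \frac{1}{4}$ ($F = \frac{1}{-4} = - \frac{1}{4} \approx -0.25$)
$L{\left(S \right)} = - \frac{21}{4}$ ($L{\left(S \right)} = -5 - \frac{1}{4} = - \frac{21}{4}$)
$19 + B L{\left(-4 \right)} = 19 + 0 \left(- \frac{21}{4}\right) = 19 + 0 = 19$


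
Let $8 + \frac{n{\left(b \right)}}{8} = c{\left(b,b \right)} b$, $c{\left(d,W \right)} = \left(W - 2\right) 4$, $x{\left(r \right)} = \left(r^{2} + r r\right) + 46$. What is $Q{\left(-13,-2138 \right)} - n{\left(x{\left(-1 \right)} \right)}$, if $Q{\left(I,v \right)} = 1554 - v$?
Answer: $-66900$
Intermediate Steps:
$x{\left(r \right)} = 46 + 2 r^{2}$ ($x{\left(r \right)} = \left(r^{2} + r^{2}\right) + 46 = 2 r^{2} + 46 = 46 + 2 r^{2}$)
$c{\left(d,W \right)} = -8 + 4 W$ ($c{\left(d,W \right)} = \left(-2 + W\right) 4 = -8 + 4 W$)
$n{\left(b \right)} = -64 + 8 b \left(-8 + 4 b\right)$ ($n{\left(b \right)} = -64 + 8 \left(-8 + 4 b\right) b = -64 + 8 b \left(-8 + 4 b\right)$)
$Q{\left(-13,-2138 \right)} - n{\left(x{\left(-1 \right)} \right)} = \left(1554 - -2138\right) - \left(-64 + 32 \left(46 + 2 \left(-1\right)^{2}\right) \left(-2 + \left(46 + 2 \left(-1\right)^{2}\right)\right)\right) = \left(1554 + 2138\right) - \left(-64 + 32 \left(46 + 2 \cdot 1\right) \left(-2 + \left(46 + 2 \cdot 1\right)\right)\right) = 3692 - \left(-64 + 32 \left(46 + 2\right) \left(-2 + \left(46 + 2\right)\right)\right) = 3692 - \left(-64 + 32 \cdot 48 \left(-2 + 48\right)\right) = 3692 - \left(-64 + 32 \cdot 48 \cdot 46\right) = 3692 - \left(-64 + 70656\right) = 3692 - 70592 = -66900$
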